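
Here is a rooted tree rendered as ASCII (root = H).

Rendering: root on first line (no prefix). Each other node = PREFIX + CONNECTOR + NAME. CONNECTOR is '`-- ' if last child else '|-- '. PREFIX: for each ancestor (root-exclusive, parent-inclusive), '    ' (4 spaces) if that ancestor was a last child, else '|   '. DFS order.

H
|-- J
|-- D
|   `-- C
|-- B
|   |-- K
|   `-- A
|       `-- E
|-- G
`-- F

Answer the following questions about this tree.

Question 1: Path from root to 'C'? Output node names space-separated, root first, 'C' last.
Answer: H D C

Derivation:
Walk down from root: H -> D -> C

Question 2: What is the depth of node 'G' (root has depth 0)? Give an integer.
Answer: 1

Derivation:
Path from root to G: H -> G
Depth = number of edges = 1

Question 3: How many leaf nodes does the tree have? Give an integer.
Leaves (nodes with no children): C, E, F, G, J, K

Answer: 6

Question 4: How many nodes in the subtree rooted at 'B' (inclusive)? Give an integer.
Answer: 4

Derivation:
Subtree rooted at B contains: A, B, E, K
Count = 4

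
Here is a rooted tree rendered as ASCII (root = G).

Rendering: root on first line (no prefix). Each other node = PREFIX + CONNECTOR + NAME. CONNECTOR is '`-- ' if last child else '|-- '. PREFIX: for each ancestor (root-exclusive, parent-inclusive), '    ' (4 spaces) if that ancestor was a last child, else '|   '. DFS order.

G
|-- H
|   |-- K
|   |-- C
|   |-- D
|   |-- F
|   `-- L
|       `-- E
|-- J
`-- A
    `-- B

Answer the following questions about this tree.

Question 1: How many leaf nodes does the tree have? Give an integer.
Answer: 7

Derivation:
Leaves (nodes with no children): B, C, D, E, F, J, K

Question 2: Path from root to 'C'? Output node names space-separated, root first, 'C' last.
Answer: G H C

Derivation:
Walk down from root: G -> H -> C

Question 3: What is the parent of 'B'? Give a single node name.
Answer: A

Derivation:
Scan adjacency: B appears as child of A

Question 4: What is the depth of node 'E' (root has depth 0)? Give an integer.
Answer: 3

Derivation:
Path from root to E: G -> H -> L -> E
Depth = number of edges = 3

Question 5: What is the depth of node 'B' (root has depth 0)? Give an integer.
Path from root to B: G -> A -> B
Depth = number of edges = 2

Answer: 2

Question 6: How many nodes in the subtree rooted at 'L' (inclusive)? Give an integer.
Subtree rooted at L contains: E, L
Count = 2

Answer: 2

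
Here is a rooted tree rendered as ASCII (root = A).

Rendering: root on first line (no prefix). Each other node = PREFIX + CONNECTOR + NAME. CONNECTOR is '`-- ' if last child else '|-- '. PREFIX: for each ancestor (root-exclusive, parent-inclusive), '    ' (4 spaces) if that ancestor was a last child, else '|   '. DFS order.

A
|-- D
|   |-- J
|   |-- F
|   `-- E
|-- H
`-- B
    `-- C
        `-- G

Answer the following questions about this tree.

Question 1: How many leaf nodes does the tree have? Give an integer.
Answer: 5

Derivation:
Leaves (nodes with no children): E, F, G, H, J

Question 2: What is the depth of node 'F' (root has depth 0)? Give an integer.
Answer: 2

Derivation:
Path from root to F: A -> D -> F
Depth = number of edges = 2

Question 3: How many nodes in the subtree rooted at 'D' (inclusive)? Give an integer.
Subtree rooted at D contains: D, E, F, J
Count = 4

Answer: 4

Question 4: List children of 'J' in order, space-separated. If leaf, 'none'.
Node J's children (from adjacency): (leaf)

Answer: none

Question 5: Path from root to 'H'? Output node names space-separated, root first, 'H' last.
Walk down from root: A -> H

Answer: A H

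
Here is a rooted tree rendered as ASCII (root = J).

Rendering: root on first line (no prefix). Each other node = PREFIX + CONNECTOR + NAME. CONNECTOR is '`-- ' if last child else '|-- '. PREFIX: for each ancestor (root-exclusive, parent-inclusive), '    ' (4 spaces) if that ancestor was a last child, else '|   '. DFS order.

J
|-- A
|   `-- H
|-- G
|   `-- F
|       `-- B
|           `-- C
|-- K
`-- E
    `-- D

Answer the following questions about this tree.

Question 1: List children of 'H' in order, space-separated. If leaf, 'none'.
Node H's children (from adjacency): (leaf)

Answer: none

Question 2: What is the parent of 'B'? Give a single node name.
Answer: F

Derivation:
Scan adjacency: B appears as child of F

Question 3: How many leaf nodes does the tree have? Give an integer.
Leaves (nodes with no children): C, D, H, K

Answer: 4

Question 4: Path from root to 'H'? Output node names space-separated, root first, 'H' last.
Walk down from root: J -> A -> H

Answer: J A H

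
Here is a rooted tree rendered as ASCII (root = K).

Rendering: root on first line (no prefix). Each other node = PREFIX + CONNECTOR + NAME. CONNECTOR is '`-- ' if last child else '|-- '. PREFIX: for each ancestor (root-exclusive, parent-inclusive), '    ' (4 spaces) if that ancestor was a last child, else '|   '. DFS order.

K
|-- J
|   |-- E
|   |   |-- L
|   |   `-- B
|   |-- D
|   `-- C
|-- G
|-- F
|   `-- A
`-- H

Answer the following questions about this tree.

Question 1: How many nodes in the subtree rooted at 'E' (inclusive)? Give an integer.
Answer: 3

Derivation:
Subtree rooted at E contains: B, E, L
Count = 3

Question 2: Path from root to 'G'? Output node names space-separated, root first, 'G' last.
Answer: K G

Derivation:
Walk down from root: K -> G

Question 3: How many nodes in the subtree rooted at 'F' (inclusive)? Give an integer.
Answer: 2

Derivation:
Subtree rooted at F contains: A, F
Count = 2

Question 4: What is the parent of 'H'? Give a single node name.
Scan adjacency: H appears as child of K

Answer: K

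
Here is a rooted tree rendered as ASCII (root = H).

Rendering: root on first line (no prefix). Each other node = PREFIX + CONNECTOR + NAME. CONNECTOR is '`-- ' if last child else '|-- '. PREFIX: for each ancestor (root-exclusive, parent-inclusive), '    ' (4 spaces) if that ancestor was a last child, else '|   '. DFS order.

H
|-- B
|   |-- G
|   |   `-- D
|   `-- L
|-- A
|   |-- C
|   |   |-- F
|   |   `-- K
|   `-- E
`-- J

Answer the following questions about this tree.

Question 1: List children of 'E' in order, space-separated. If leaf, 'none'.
Answer: none

Derivation:
Node E's children (from adjacency): (leaf)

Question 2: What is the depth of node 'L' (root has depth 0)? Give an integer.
Path from root to L: H -> B -> L
Depth = number of edges = 2

Answer: 2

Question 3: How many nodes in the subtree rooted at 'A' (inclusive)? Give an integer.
Answer: 5

Derivation:
Subtree rooted at A contains: A, C, E, F, K
Count = 5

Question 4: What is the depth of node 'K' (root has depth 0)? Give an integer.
Path from root to K: H -> A -> C -> K
Depth = number of edges = 3

Answer: 3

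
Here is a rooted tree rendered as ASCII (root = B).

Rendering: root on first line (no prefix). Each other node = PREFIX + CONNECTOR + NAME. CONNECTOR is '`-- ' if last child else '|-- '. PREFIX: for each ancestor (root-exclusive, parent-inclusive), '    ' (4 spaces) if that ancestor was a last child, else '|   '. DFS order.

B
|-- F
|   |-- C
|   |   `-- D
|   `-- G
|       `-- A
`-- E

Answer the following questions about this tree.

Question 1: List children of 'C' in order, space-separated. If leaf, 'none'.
Node C's children (from adjacency): D

Answer: D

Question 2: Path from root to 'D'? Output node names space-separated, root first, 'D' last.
Walk down from root: B -> F -> C -> D

Answer: B F C D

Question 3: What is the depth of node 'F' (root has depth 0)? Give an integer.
Answer: 1

Derivation:
Path from root to F: B -> F
Depth = number of edges = 1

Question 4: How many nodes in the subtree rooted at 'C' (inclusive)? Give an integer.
Subtree rooted at C contains: C, D
Count = 2

Answer: 2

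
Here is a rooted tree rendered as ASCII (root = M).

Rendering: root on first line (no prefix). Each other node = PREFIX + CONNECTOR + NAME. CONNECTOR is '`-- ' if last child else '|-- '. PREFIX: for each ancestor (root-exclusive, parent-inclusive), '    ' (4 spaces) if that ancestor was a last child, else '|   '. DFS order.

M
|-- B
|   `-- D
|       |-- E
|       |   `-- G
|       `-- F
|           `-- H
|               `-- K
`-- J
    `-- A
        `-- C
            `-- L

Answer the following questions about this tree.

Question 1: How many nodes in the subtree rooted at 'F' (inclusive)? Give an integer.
Answer: 3

Derivation:
Subtree rooted at F contains: F, H, K
Count = 3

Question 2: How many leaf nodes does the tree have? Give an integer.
Leaves (nodes with no children): G, K, L

Answer: 3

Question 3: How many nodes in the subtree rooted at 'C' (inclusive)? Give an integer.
Answer: 2

Derivation:
Subtree rooted at C contains: C, L
Count = 2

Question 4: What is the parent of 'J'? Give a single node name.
Answer: M

Derivation:
Scan adjacency: J appears as child of M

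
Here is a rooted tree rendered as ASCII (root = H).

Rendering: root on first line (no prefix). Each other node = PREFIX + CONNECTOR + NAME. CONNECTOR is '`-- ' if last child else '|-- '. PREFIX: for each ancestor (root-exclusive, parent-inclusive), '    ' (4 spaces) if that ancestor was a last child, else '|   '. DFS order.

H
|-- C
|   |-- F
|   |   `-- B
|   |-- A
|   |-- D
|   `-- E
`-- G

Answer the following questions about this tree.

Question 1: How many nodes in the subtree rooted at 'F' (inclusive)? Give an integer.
Subtree rooted at F contains: B, F
Count = 2

Answer: 2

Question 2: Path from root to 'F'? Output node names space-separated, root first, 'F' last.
Answer: H C F

Derivation:
Walk down from root: H -> C -> F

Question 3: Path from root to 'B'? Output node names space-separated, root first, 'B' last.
Answer: H C F B

Derivation:
Walk down from root: H -> C -> F -> B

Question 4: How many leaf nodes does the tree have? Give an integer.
Answer: 5

Derivation:
Leaves (nodes with no children): A, B, D, E, G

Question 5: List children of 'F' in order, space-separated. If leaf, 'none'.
Answer: B

Derivation:
Node F's children (from adjacency): B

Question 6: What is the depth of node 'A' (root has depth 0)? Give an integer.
Path from root to A: H -> C -> A
Depth = number of edges = 2

Answer: 2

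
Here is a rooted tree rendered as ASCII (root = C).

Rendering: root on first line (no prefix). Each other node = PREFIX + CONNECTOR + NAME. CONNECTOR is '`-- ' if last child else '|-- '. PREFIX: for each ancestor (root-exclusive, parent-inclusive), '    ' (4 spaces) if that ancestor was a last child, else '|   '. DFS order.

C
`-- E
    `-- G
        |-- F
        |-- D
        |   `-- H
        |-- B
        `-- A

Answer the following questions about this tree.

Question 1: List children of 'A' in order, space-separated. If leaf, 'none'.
Node A's children (from adjacency): (leaf)

Answer: none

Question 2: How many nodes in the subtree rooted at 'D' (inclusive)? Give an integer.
Answer: 2

Derivation:
Subtree rooted at D contains: D, H
Count = 2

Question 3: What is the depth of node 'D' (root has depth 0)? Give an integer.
Path from root to D: C -> E -> G -> D
Depth = number of edges = 3

Answer: 3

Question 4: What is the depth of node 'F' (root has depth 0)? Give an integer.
Answer: 3

Derivation:
Path from root to F: C -> E -> G -> F
Depth = number of edges = 3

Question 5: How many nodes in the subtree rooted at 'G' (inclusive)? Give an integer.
Subtree rooted at G contains: A, B, D, F, G, H
Count = 6

Answer: 6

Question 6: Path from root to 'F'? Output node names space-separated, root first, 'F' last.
Answer: C E G F

Derivation:
Walk down from root: C -> E -> G -> F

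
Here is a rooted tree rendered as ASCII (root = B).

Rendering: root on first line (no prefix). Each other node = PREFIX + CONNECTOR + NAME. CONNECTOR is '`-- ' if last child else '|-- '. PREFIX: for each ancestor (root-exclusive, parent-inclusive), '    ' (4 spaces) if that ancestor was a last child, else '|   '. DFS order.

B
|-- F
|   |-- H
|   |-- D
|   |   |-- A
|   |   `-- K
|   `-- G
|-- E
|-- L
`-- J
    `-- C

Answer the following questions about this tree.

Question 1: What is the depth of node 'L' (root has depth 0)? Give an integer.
Answer: 1

Derivation:
Path from root to L: B -> L
Depth = number of edges = 1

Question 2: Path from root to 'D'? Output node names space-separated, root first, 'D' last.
Answer: B F D

Derivation:
Walk down from root: B -> F -> D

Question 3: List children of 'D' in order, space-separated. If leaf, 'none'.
Answer: A K

Derivation:
Node D's children (from adjacency): A, K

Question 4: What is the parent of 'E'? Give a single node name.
Scan adjacency: E appears as child of B

Answer: B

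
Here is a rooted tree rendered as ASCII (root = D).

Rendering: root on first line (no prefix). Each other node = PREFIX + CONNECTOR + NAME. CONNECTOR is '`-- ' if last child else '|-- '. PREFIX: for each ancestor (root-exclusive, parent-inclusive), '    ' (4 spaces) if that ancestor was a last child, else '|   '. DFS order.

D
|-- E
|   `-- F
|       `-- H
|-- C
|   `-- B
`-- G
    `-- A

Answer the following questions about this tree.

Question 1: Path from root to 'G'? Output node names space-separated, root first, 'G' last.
Walk down from root: D -> G

Answer: D G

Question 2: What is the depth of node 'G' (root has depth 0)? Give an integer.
Path from root to G: D -> G
Depth = number of edges = 1

Answer: 1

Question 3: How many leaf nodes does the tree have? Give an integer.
Answer: 3

Derivation:
Leaves (nodes with no children): A, B, H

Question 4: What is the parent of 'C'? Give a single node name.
Answer: D

Derivation:
Scan adjacency: C appears as child of D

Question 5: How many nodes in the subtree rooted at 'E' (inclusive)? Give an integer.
Answer: 3

Derivation:
Subtree rooted at E contains: E, F, H
Count = 3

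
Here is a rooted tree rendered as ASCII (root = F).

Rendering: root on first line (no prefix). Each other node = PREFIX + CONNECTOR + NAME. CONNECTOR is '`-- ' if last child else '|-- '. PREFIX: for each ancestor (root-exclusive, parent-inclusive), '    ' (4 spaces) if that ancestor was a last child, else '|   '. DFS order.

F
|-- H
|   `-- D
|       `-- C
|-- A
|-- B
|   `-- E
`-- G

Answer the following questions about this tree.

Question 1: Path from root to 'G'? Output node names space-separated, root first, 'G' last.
Answer: F G

Derivation:
Walk down from root: F -> G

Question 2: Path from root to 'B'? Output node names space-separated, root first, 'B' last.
Walk down from root: F -> B

Answer: F B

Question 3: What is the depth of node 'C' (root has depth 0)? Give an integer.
Path from root to C: F -> H -> D -> C
Depth = number of edges = 3

Answer: 3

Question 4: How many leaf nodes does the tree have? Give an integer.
Leaves (nodes with no children): A, C, E, G

Answer: 4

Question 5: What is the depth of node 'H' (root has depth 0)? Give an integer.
Path from root to H: F -> H
Depth = number of edges = 1

Answer: 1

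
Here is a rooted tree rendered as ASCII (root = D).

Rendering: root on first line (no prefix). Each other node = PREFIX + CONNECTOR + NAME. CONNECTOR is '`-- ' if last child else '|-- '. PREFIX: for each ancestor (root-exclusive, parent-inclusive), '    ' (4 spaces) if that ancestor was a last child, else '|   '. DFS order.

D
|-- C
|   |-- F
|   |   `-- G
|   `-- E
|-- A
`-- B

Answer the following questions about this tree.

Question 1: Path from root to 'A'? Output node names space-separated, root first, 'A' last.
Answer: D A

Derivation:
Walk down from root: D -> A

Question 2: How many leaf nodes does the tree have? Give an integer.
Leaves (nodes with no children): A, B, E, G

Answer: 4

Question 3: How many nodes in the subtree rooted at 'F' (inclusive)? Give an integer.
Answer: 2

Derivation:
Subtree rooted at F contains: F, G
Count = 2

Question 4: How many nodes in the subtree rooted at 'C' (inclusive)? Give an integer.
Answer: 4

Derivation:
Subtree rooted at C contains: C, E, F, G
Count = 4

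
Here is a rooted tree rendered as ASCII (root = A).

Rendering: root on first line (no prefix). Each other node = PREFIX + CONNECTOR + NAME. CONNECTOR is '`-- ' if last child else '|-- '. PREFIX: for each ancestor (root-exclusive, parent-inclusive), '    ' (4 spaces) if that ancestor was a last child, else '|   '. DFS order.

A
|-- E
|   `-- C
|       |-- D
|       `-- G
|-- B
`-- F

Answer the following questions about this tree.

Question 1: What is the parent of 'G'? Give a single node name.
Scan adjacency: G appears as child of C

Answer: C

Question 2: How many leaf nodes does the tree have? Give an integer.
Leaves (nodes with no children): B, D, F, G

Answer: 4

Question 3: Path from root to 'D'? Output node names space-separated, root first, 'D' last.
Answer: A E C D

Derivation:
Walk down from root: A -> E -> C -> D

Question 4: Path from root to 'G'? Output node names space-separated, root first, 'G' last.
Walk down from root: A -> E -> C -> G

Answer: A E C G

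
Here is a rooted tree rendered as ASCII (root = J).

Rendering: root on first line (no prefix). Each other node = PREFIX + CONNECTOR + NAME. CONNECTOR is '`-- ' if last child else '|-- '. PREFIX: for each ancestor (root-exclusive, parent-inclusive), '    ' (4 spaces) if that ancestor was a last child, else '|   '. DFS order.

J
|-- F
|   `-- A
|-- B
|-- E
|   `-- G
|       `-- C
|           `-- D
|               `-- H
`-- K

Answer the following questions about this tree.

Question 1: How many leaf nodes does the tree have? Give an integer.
Answer: 4

Derivation:
Leaves (nodes with no children): A, B, H, K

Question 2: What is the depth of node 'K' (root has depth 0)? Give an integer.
Answer: 1

Derivation:
Path from root to K: J -> K
Depth = number of edges = 1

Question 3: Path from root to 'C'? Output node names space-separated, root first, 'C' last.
Walk down from root: J -> E -> G -> C

Answer: J E G C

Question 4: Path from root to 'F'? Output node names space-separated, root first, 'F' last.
Answer: J F

Derivation:
Walk down from root: J -> F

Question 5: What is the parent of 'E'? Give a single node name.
Scan adjacency: E appears as child of J

Answer: J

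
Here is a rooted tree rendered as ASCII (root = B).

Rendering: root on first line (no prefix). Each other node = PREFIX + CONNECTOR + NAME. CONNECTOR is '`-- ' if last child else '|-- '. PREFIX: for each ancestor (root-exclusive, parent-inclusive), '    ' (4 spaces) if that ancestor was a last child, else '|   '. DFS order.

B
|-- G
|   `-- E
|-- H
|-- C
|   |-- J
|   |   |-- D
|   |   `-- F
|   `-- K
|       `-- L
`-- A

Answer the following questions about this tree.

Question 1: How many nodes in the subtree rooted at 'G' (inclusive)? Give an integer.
Subtree rooted at G contains: E, G
Count = 2

Answer: 2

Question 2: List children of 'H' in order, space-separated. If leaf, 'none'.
Answer: none

Derivation:
Node H's children (from adjacency): (leaf)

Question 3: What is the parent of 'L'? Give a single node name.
Scan adjacency: L appears as child of K

Answer: K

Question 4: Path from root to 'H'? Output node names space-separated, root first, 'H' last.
Answer: B H

Derivation:
Walk down from root: B -> H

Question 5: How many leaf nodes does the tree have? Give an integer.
Answer: 6

Derivation:
Leaves (nodes with no children): A, D, E, F, H, L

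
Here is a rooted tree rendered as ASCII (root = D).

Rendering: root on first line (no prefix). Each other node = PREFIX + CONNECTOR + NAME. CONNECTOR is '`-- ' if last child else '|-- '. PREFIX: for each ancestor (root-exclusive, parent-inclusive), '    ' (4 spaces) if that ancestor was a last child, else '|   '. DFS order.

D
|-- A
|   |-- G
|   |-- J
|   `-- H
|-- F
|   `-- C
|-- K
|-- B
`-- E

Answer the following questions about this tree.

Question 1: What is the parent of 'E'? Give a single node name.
Answer: D

Derivation:
Scan adjacency: E appears as child of D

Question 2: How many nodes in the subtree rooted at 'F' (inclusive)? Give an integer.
Subtree rooted at F contains: C, F
Count = 2

Answer: 2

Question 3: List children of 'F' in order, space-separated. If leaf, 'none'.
Node F's children (from adjacency): C

Answer: C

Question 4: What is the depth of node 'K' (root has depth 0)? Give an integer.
Path from root to K: D -> K
Depth = number of edges = 1

Answer: 1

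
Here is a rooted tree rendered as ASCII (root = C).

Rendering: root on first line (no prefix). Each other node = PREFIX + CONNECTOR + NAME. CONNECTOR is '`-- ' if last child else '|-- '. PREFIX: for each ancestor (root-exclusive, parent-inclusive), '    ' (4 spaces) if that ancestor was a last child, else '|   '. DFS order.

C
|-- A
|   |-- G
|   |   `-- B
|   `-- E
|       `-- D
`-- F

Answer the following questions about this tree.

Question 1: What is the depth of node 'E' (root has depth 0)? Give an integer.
Path from root to E: C -> A -> E
Depth = number of edges = 2

Answer: 2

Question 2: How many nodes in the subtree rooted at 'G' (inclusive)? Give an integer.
Subtree rooted at G contains: B, G
Count = 2

Answer: 2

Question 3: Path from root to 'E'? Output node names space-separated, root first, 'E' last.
Walk down from root: C -> A -> E

Answer: C A E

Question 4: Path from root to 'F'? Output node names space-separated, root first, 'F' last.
Answer: C F

Derivation:
Walk down from root: C -> F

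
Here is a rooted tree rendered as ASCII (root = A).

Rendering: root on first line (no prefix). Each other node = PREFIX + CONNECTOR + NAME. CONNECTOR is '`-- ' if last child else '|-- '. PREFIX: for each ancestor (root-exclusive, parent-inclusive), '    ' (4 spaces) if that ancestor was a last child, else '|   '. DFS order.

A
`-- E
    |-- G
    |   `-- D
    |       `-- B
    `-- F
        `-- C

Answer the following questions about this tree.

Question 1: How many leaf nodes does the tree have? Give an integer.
Answer: 2

Derivation:
Leaves (nodes with no children): B, C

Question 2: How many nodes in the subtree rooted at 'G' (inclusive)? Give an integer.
Answer: 3

Derivation:
Subtree rooted at G contains: B, D, G
Count = 3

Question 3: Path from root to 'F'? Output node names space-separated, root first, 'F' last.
Walk down from root: A -> E -> F

Answer: A E F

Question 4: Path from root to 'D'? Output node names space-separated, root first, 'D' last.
Answer: A E G D

Derivation:
Walk down from root: A -> E -> G -> D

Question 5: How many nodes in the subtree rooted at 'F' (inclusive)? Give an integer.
Subtree rooted at F contains: C, F
Count = 2

Answer: 2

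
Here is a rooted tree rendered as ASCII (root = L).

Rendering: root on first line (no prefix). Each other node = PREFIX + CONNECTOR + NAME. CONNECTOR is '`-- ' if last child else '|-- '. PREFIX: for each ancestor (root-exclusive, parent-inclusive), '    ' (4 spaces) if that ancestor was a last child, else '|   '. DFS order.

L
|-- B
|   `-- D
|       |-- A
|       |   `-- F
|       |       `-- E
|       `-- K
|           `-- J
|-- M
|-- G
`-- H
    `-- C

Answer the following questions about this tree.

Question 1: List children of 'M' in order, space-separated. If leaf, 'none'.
Answer: none

Derivation:
Node M's children (from adjacency): (leaf)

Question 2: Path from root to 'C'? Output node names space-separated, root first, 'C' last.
Answer: L H C

Derivation:
Walk down from root: L -> H -> C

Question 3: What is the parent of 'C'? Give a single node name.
Scan adjacency: C appears as child of H

Answer: H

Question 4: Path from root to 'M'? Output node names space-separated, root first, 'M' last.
Walk down from root: L -> M

Answer: L M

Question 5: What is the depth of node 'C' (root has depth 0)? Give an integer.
Path from root to C: L -> H -> C
Depth = number of edges = 2

Answer: 2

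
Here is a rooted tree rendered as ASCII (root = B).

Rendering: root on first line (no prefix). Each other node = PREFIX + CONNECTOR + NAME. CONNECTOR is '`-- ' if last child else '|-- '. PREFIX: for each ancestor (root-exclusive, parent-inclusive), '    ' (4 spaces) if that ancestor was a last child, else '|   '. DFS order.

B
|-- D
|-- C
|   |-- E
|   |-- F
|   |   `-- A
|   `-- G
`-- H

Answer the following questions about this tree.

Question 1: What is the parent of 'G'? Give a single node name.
Scan adjacency: G appears as child of C

Answer: C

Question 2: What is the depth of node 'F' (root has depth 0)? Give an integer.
Answer: 2

Derivation:
Path from root to F: B -> C -> F
Depth = number of edges = 2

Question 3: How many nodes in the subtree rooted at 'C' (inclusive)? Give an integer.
Answer: 5

Derivation:
Subtree rooted at C contains: A, C, E, F, G
Count = 5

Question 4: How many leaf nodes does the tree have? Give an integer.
Leaves (nodes with no children): A, D, E, G, H

Answer: 5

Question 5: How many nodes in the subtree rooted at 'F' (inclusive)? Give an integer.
Answer: 2

Derivation:
Subtree rooted at F contains: A, F
Count = 2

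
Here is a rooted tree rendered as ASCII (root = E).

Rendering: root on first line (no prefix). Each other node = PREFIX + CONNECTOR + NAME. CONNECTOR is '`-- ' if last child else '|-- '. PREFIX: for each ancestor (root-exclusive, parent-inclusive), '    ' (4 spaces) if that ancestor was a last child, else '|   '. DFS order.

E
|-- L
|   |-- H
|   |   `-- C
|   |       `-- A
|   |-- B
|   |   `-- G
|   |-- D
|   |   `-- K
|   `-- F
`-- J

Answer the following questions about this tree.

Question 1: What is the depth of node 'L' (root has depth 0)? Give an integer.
Answer: 1

Derivation:
Path from root to L: E -> L
Depth = number of edges = 1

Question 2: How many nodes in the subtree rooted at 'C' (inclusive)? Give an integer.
Answer: 2

Derivation:
Subtree rooted at C contains: A, C
Count = 2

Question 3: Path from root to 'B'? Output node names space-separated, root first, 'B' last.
Answer: E L B

Derivation:
Walk down from root: E -> L -> B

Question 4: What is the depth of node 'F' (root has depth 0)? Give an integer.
Path from root to F: E -> L -> F
Depth = number of edges = 2

Answer: 2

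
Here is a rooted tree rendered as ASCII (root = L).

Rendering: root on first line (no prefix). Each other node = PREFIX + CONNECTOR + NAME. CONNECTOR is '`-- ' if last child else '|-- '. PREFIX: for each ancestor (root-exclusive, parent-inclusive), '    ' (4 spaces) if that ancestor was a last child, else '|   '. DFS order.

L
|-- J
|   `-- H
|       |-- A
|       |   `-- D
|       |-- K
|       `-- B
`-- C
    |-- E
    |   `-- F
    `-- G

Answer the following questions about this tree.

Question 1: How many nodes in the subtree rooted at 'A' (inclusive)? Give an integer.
Answer: 2

Derivation:
Subtree rooted at A contains: A, D
Count = 2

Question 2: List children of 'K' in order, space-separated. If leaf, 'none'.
Answer: none

Derivation:
Node K's children (from adjacency): (leaf)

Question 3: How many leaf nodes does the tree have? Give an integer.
Answer: 5

Derivation:
Leaves (nodes with no children): B, D, F, G, K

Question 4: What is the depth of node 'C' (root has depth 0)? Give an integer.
Path from root to C: L -> C
Depth = number of edges = 1

Answer: 1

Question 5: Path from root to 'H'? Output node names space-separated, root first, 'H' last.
Walk down from root: L -> J -> H

Answer: L J H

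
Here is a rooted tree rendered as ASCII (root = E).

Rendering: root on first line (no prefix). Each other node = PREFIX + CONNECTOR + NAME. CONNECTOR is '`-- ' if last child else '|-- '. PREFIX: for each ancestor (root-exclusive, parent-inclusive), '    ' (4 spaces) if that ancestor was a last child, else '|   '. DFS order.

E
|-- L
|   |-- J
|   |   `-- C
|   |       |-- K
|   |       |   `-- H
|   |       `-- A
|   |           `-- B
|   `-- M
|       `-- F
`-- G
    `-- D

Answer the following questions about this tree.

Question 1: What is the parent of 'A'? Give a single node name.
Scan adjacency: A appears as child of C

Answer: C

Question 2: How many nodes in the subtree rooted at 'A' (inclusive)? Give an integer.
Subtree rooted at A contains: A, B
Count = 2

Answer: 2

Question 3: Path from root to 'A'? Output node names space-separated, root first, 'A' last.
Walk down from root: E -> L -> J -> C -> A

Answer: E L J C A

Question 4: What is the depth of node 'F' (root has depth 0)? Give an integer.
Path from root to F: E -> L -> M -> F
Depth = number of edges = 3

Answer: 3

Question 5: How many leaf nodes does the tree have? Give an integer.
Answer: 4

Derivation:
Leaves (nodes with no children): B, D, F, H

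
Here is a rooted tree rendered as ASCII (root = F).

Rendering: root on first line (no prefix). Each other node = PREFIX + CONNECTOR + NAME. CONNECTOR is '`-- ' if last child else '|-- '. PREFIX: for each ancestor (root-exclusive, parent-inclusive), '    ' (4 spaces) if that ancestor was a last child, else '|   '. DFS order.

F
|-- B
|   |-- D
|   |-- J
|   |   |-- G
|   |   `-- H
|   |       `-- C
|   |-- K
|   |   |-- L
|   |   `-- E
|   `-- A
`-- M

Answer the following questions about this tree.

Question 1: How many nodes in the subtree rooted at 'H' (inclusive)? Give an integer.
Answer: 2

Derivation:
Subtree rooted at H contains: C, H
Count = 2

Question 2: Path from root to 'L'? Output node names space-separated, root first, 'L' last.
Walk down from root: F -> B -> K -> L

Answer: F B K L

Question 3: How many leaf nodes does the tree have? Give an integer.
Answer: 7

Derivation:
Leaves (nodes with no children): A, C, D, E, G, L, M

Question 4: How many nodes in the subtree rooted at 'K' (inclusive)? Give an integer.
Subtree rooted at K contains: E, K, L
Count = 3

Answer: 3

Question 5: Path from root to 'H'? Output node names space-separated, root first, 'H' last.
Answer: F B J H

Derivation:
Walk down from root: F -> B -> J -> H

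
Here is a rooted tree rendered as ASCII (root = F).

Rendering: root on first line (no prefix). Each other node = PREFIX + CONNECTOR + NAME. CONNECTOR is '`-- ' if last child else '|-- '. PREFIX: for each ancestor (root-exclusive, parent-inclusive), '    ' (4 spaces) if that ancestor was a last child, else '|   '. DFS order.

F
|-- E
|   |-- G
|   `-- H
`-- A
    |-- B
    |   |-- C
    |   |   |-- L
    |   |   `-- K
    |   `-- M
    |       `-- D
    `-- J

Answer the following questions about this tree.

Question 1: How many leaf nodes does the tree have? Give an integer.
Leaves (nodes with no children): D, G, H, J, K, L

Answer: 6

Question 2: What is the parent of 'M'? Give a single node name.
Scan adjacency: M appears as child of B

Answer: B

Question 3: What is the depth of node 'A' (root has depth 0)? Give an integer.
Answer: 1

Derivation:
Path from root to A: F -> A
Depth = number of edges = 1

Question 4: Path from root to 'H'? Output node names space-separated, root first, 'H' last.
Walk down from root: F -> E -> H

Answer: F E H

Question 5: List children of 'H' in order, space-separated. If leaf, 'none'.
Node H's children (from adjacency): (leaf)

Answer: none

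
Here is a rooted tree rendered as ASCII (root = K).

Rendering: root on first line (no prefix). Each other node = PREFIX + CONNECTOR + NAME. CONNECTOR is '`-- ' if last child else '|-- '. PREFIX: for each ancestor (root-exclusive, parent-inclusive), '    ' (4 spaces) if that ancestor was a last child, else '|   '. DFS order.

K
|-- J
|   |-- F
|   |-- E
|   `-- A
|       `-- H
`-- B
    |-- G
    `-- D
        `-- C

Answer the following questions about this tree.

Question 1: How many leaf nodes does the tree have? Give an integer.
Leaves (nodes with no children): C, E, F, G, H

Answer: 5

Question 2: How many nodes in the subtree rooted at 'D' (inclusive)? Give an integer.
Subtree rooted at D contains: C, D
Count = 2

Answer: 2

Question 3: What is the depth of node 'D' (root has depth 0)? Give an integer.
Answer: 2

Derivation:
Path from root to D: K -> B -> D
Depth = number of edges = 2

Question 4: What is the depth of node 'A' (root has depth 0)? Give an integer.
Path from root to A: K -> J -> A
Depth = number of edges = 2

Answer: 2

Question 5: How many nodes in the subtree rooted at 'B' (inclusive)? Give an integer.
Answer: 4

Derivation:
Subtree rooted at B contains: B, C, D, G
Count = 4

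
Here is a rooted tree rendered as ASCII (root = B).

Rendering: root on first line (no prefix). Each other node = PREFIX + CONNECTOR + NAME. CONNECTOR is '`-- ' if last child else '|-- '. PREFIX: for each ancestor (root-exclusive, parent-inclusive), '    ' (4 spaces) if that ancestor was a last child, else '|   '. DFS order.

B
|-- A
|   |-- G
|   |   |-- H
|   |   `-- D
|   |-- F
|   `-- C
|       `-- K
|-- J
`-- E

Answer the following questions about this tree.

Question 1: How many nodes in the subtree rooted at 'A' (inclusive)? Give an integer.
Answer: 7

Derivation:
Subtree rooted at A contains: A, C, D, F, G, H, K
Count = 7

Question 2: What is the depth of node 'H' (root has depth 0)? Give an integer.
Path from root to H: B -> A -> G -> H
Depth = number of edges = 3

Answer: 3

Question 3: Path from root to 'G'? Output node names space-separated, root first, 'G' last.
Walk down from root: B -> A -> G

Answer: B A G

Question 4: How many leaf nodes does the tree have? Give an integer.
Answer: 6

Derivation:
Leaves (nodes with no children): D, E, F, H, J, K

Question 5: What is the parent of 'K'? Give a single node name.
Scan adjacency: K appears as child of C

Answer: C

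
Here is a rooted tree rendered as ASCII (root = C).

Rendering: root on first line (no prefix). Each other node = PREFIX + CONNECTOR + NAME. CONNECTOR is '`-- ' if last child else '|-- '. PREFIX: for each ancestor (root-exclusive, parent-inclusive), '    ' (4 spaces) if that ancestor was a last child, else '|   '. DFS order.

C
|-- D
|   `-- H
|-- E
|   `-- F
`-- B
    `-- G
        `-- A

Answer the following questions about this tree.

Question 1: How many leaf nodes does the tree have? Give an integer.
Leaves (nodes with no children): A, F, H

Answer: 3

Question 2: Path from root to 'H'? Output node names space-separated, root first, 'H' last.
Walk down from root: C -> D -> H

Answer: C D H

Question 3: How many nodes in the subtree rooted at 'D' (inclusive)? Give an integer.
Answer: 2

Derivation:
Subtree rooted at D contains: D, H
Count = 2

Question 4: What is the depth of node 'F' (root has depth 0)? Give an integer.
Path from root to F: C -> E -> F
Depth = number of edges = 2

Answer: 2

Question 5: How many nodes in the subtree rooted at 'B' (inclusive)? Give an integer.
Answer: 3

Derivation:
Subtree rooted at B contains: A, B, G
Count = 3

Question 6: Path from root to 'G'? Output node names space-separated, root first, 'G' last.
Answer: C B G

Derivation:
Walk down from root: C -> B -> G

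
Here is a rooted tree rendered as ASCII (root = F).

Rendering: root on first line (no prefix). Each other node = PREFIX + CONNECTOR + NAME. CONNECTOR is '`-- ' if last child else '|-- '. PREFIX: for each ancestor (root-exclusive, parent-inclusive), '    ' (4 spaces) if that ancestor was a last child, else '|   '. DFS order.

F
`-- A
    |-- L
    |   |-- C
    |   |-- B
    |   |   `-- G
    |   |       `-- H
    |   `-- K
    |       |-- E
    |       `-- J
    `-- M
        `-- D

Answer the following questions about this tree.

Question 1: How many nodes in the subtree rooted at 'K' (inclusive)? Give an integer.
Answer: 3

Derivation:
Subtree rooted at K contains: E, J, K
Count = 3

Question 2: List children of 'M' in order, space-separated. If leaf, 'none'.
Answer: D

Derivation:
Node M's children (from adjacency): D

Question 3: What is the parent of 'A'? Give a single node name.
Answer: F

Derivation:
Scan adjacency: A appears as child of F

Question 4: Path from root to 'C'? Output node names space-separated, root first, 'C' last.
Answer: F A L C

Derivation:
Walk down from root: F -> A -> L -> C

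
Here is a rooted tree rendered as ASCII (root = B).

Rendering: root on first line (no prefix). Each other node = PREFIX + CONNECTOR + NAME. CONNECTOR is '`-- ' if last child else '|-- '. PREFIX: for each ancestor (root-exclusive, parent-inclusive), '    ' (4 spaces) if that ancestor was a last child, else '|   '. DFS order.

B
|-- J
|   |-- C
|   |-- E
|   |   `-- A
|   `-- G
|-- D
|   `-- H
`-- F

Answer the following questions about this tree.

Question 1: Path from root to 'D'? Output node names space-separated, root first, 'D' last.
Answer: B D

Derivation:
Walk down from root: B -> D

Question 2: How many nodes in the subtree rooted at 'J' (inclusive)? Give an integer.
Answer: 5

Derivation:
Subtree rooted at J contains: A, C, E, G, J
Count = 5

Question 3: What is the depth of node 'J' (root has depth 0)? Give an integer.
Answer: 1

Derivation:
Path from root to J: B -> J
Depth = number of edges = 1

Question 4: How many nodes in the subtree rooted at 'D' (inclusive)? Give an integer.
Answer: 2

Derivation:
Subtree rooted at D contains: D, H
Count = 2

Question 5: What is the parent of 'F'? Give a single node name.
Scan adjacency: F appears as child of B

Answer: B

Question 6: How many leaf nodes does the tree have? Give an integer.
Leaves (nodes with no children): A, C, F, G, H

Answer: 5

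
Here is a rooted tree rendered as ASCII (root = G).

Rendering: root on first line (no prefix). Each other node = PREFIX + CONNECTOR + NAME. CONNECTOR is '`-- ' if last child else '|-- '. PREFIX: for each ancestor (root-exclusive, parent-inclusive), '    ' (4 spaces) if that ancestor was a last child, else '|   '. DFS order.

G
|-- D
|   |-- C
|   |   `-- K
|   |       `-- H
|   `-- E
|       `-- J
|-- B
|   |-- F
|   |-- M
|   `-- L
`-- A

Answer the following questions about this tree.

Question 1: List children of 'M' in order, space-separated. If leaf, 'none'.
Answer: none

Derivation:
Node M's children (from adjacency): (leaf)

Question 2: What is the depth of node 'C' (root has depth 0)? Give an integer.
Answer: 2

Derivation:
Path from root to C: G -> D -> C
Depth = number of edges = 2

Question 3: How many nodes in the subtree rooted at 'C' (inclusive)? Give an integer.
Answer: 3

Derivation:
Subtree rooted at C contains: C, H, K
Count = 3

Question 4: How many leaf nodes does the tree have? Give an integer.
Answer: 6

Derivation:
Leaves (nodes with no children): A, F, H, J, L, M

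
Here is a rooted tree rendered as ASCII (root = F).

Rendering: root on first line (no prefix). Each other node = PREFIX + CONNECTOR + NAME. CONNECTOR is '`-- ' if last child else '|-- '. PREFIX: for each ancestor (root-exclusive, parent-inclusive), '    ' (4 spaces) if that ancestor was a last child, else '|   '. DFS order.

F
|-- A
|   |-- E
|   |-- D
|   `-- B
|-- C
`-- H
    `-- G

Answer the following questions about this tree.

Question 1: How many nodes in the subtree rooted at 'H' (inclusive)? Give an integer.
Subtree rooted at H contains: G, H
Count = 2

Answer: 2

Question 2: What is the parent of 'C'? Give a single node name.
Scan adjacency: C appears as child of F

Answer: F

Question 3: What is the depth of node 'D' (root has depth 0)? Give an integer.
Path from root to D: F -> A -> D
Depth = number of edges = 2

Answer: 2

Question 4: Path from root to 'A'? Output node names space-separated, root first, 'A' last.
Walk down from root: F -> A

Answer: F A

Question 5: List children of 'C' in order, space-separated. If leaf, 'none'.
Answer: none

Derivation:
Node C's children (from adjacency): (leaf)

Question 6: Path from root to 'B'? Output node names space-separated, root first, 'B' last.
Walk down from root: F -> A -> B

Answer: F A B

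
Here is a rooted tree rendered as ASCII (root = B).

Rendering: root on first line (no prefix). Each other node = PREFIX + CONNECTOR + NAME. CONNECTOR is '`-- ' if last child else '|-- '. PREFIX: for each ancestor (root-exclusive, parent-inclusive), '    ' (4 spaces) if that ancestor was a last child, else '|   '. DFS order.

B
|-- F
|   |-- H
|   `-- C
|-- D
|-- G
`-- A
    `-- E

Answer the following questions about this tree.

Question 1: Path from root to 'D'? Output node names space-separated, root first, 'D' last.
Answer: B D

Derivation:
Walk down from root: B -> D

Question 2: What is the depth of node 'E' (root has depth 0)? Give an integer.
Path from root to E: B -> A -> E
Depth = number of edges = 2

Answer: 2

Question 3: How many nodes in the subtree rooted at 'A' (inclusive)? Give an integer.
Subtree rooted at A contains: A, E
Count = 2

Answer: 2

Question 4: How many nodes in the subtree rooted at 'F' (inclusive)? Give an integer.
Subtree rooted at F contains: C, F, H
Count = 3

Answer: 3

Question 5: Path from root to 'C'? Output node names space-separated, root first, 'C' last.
Answer: B F C

Derivation:
Walk down from root: B -> F -> C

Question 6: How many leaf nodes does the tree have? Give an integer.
Leaves (nodes with no children): C, D, E, G, H

Answer: 5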